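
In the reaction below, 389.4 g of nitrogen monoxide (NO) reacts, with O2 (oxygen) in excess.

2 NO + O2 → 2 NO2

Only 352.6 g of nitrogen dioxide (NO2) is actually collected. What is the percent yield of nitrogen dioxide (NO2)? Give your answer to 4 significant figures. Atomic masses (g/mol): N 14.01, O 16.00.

59.06 %

M(NO) = 14.01 + 16.00 = 30.01 g/mol.
M(NO2) = 14.01 + 2(16.00) = 46.01 g/mol.
n(NO) = 389.40 g / 30.01 g/mol = 12.976 mol.
From the equation the NO:NO2 mole ratio is 2:2, so n(NO2) = 12.976 × 2/2 = 12.976 mol.
Mass of NO2 = 12.976 mol × 46.01 g/mol = 597.01 g.
This is the theoretical yield. Percent yield = 352.6 g / 597.01 g × 100% = 59.061%.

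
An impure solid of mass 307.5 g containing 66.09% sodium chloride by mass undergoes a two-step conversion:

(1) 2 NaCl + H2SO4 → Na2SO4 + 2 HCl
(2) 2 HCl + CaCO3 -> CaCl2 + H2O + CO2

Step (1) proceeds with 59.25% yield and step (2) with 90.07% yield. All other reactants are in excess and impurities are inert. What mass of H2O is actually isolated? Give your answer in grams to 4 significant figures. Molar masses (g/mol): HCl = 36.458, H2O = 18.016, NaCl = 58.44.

16.72 g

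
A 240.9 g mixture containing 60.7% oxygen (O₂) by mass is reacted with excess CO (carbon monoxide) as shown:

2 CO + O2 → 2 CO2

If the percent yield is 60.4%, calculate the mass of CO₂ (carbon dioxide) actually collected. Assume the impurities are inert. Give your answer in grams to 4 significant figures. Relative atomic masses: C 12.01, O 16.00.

242.9 g

Pure O2 available = 240.9 g × 0.607 = 146.23 g.
M(O2) = 2(16.00) = 32.00 g/mol.
M(CO2) = 12.01 + 2(16.00) = 44.01 g/mol.
n(O2) = 146.23 g / 32.00 g/mol = 4.5696 mol.
From the equation the O2:CO2 mole ratio is 1:2, so n(CO2) = 4.5696 × 2/1 = 9.1391 mol.
Mass of CO2 = 9.1391 mol × 44.01 g/mol = 402.21 g.
Actual mass collected = 402.21 g × 0.604 = 242.94 g.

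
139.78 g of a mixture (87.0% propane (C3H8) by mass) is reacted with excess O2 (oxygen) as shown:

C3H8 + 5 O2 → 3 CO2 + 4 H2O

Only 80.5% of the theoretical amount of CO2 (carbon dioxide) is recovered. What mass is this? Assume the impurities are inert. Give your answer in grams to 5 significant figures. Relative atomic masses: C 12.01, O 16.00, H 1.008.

293.13 g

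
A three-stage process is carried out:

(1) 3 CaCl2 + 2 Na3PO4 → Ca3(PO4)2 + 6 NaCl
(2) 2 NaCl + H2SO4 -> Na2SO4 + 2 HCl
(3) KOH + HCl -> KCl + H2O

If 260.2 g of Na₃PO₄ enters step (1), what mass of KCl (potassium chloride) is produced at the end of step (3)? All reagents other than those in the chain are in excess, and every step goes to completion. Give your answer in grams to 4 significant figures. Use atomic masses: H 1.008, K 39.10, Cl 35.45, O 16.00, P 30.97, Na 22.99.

M(Na3PO4) = 3(22.99) + 30.97 + 4(16.00) = 163.94 g/mol.
M(KCl) = 39.10 + 35.45 = 74.55 g/mol.
n(Na3PO4) = 260.2 / 163.94 = 1.5872 mol.
Reaction (1): Na3PO4→NaCl ratio 2:6 ⇒ n(NaCl) = 4.7615 mol.
Reaction (2): NaCl→HCl ratio 2:2 ⇒ n(HCl) = 4.7615 mol.
Reaction (3): HCl→KCl ratio 1:1 ⇒ n(KCl) = 4.7615 mol.
Mass of KCl = 4.7615 × 74.55 = 354.97 g.

355.0 g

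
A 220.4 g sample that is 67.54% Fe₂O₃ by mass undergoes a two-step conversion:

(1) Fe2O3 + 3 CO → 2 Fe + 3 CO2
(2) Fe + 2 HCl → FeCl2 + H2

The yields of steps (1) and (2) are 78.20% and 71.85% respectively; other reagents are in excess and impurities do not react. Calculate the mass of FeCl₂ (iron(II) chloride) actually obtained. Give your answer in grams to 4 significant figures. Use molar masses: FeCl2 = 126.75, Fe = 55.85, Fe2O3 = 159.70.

Pure Fe2O3 = 220.4 × 0.6754 = 148.86 g.
n(Fe2O3) = 148.86 / 159.70 = 0.93211 mol.
Step 1 (Fe2O3:Fe = 1:2): theoretical n(Fe) = 1.8642 mol; at 78.20% yield, n(Fe) = 1.4578 mol.
Step 2 (Fe:FeCl2 = 1:1): theoretical n(FeCl2) = 1.4578 mol, so theoretical mass = 1.4578 × 126.75 = 184.78 g.
At 71.85% yield, actual mass of FeCl2 = 184.78 × 0.7185 = 132.76 g.

132.8 g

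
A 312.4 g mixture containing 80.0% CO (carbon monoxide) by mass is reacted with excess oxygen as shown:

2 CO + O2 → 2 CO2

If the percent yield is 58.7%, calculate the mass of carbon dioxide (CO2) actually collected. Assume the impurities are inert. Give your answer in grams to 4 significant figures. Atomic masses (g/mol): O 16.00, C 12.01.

Pure CO available = 312.4 g × 0.800 = 249.92 g.
M(CO) = 12.01 + 16.00 = 28.01 g/mol.
M(CO2) = 12.01 + 2(16.00) = 44.01 g/mol.
n(CO) = 249.92 g / 28.01 g/mol = 8.9225 mol.
From the equation the CO:CO2 mole ratio is 2:2, so n(CO2) = 8.9225 × 2/2 = 8.9225 mol.
Mass of CO2 = 8.9225 mol × 44.01 g/mol = 392.68 g.
Actual mass collected = 392.68 g × 0.587 = 230.50 g.

230.5 g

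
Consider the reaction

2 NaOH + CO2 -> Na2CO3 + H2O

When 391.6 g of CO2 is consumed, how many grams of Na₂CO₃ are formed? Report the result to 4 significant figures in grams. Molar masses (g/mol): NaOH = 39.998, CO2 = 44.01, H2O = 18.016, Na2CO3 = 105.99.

943.1 g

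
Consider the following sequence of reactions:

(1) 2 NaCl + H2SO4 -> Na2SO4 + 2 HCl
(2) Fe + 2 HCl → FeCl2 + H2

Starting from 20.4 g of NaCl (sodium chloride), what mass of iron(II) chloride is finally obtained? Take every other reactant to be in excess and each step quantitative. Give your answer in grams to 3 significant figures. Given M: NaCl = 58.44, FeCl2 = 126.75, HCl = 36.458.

22.1 g

n(NaCl) = 20.40 / 58.44 = 0.3491 mol.
Step 1 gives a 2:2 ratio of NaCl to HCl, so n(HCl) = 0.3491 mol.
In step 2 the HCl:FeCl2 ratio is 2:1, so n(FeCl2) = 0.1745 mol.
Mass of FeCl2 = 0.1745 × 126.75 = 22.12 g.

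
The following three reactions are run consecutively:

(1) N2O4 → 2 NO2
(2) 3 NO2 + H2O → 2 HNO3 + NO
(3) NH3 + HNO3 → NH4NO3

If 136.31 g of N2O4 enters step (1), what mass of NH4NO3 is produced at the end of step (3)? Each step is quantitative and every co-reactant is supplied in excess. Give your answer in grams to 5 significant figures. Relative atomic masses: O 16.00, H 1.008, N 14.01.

M(N2O4) = 2(14.01) + 4(16.00) = 92.02 g/mol.
M(NH4NO3) = 2(14.01) + 4(1.008) + 3(16.00) = 80.052 g/mol.
n(N2O4) = 136.31 / 92.02 = 1.48131 mol.
Reaction (1): N2O4→NO2 ratio 1:2 ⇒ n(NO2) = 2.96262 mol.
Reaction (2): NO2→HNO3 ratio 3:2 ⇒ n(HNO3) = 1.97508 mol.
Reaction (3): HNO3→NH4NO3 ratio 1:1 ⇒ n(NH4NO3) = 1.97508 mol.
Mass of NH4NO3 = 1.97508 × 80.052 = 158.109 g.

158.11 g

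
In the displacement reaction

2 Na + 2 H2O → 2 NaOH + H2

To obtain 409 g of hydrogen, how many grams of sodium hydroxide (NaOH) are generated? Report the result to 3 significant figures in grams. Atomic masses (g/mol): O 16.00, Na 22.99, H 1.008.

16200 g

M(H2) = 2(1.008) = 2.016 g/mol.
M(NaOH) = 22.99 + 16.00 + 1.008 = 39.998 g/mol.
n(H2) = 409.0 g / 2.016 g/mol = 202.9 mol.
From the equation the H2:NaOH mole ratio is 1:2, so n(NaOH) = 202.9 × 2/1 = 405.8 mol.
Mass of NaOH = 405.8 mol × 39.998 g/mol = 16230 g.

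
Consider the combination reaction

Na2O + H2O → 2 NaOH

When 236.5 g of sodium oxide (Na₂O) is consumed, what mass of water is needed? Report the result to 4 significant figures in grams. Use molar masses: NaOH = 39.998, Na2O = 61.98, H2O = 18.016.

68.74 g

n(Na2O) = 236.50 g / 61.98 g/mol = 3.8157 mol.
From the equation the Na2O:H2O mole ratio is 1:1, so n(H2O) = 3.8157 × 1/1 = 3.8157 mol.
Mass of H2O = 3.8157 mol × 18.016 g/mol = 68.744 g.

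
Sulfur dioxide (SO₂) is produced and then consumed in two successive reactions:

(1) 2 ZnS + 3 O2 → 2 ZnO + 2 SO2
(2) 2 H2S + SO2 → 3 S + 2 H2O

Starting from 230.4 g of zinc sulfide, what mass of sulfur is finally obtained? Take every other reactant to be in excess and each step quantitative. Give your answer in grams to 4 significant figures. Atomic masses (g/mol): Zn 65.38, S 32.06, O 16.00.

227.4 g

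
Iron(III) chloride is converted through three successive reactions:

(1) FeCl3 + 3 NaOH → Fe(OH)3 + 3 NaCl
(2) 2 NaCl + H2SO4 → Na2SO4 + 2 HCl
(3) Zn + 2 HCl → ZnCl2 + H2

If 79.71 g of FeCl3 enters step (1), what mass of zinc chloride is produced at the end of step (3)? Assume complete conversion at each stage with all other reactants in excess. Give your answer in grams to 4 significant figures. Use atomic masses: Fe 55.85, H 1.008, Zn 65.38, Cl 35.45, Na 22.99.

M(FeCl3) = 55.85 + 3(35.45) = 162.20 g/mol.
M(ZnCl2) = 65.38 + 2(35.45) = 136.28 g/mol.
n(FeCl3) = 79.71 / 162.20 = 0.49143 mol.
Reaction (1): FeCl3→NaCl ratio 1:3 ⇒ n(NaCl) = 1.4743 mol.
Reaction (2): NaCl→HCl ratio 2:2 ⇒ n(HCl) = 1.4743 mol.
Reaction (3): HCl→ZnCl2 ratio 2:1 ⇒ n(ZnCl2) = 0.73715 mol.
Mass of ZnCl2 = 0.73715 × 136.28 = 100.46 g.

100.5 g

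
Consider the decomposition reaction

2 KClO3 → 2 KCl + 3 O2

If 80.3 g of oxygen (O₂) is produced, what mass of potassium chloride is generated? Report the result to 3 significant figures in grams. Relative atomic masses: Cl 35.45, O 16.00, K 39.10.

125 g

M(O2) = 2(16.00) = 32.00 g/mol.
M(KCl) = 39.10 + 35.45 = 74.55 g/mol.
n(O2) = 80.30 g / 32.00 g/mol = 2.509 mol.
From the equation the O2:KCl mole ratio is 3:2, so n(KCl) = 2.509 × 2/3 = 1.673 mol.
Mass of KCl = 1.673 mol × 74.55 g/mol = 124.7 g.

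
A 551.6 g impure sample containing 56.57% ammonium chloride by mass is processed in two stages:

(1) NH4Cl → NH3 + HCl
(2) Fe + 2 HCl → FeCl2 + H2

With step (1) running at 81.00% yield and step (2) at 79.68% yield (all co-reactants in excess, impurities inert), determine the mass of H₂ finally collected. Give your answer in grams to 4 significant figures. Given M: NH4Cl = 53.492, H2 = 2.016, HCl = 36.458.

3.795 g

Pure NH4Cl = 551.6 × 0.5657 = 312.04 g.
n(NH4Cl) = 312.04 / 53.492 = 5.8334 mol.
Step 1 (NH4Cl:HCl = 1:1): theoretical n(HCl) = 5.8334 mol; at 81.00% yield, n(HCl) = 4.7251 mol.
Step 2 (HCl:H2 = 2:1): theoretical n(H2) = 2.3625 mol, so theoretical mass = 2.3625 × 2.016 = 4.7629 g.
At 79.68% yield, actual mass of H2 = 4.7629 × 0.7968 = 3.7950 g.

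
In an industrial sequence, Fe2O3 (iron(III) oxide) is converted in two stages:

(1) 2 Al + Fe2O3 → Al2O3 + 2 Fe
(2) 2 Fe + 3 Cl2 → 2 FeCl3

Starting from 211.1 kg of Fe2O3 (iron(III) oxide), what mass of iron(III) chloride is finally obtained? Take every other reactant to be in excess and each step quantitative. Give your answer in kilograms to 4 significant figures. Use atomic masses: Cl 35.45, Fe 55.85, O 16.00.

428.8 kg

M(Fe2O3) = 2(55.85) + 3(16.00) = 159.70 g/mol.
M(FeCl3) = 55.85 + 3(35.45) = 162.20 g/mol.
211.1 kg = 211100 g.
n(Fe2O3) = 211100 / 159.70 = 1321.9 mol.
Step 1 gives a 1:2 ratio of Fe2O3 to Fe, so n(Fe) = 2643.7 mol.
In step 2 the Fe:FeCl3 ratio is 2:2, so n(FeCl3) = 2643.7 mol.
Mass of FeCl3 = 2643.7 × 162.20 = 428810 g = 428.8 kg.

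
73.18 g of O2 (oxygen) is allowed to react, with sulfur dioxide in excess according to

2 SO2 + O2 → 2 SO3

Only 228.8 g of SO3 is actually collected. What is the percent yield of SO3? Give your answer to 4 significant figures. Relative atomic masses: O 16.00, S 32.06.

62.48 %

M(O2) = 2(16.00) = 32.00 g/mol.
M(SO3) = 32.06 + 3(16.00) = 80.06 g/mol.
n(O2) = 73.180 g / 32.00 g/mol = 2.2869 mol.
From the equation the O2:SO3 mole ratio is 1:2, so n(SO3) = 2.2869 × 2/1 = 4.5738 mol.
Mass of SO3 = 4.5738 mol × 80.06 g/mol = 366.17 g.
This is the theoretical yield. Percent yield = 228.8 g / 366.17 g × 100% = 62.484%.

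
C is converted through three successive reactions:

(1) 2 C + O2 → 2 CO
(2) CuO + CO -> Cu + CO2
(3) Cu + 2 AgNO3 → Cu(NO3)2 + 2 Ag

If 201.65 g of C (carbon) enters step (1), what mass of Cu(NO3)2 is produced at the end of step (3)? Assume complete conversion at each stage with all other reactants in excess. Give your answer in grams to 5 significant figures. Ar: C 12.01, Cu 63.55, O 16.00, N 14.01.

3149.3 g

M(C) = 12.01 g/mol.
M(Cu(NO3)2) = 63.55 + 2(14.01) + 6(16.00) = 187.57 g/mol.
n(C) = 201.65 / 12.01 = 16.7902 mol.
Reaction (1): C→CO ratio 2:2 ⇒ n(CO) = 16.7902 mol.
Reaction (2): CO→Cu ratio 1:1 ⇒ n(Cu) = 16.7902 mol.
Reaction (3): Cu→Cu(NO3)2 ratio 1:1 ⇒ n(Cu(NO3)2) = 16.7902 mol.
Mass of Cu(NO3)2 = 16.7902 × 187.57 = 3149.33 g.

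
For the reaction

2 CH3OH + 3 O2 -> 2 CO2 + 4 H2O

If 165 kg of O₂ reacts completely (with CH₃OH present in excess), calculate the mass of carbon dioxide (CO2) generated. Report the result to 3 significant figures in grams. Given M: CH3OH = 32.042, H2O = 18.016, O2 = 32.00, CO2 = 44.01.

151000 g

Convert: 165 kg = 165000 g.
n(O2) = 165000 g / 32.00 g/mol = 5156 mol.
From the equation the O2:CO2 mole ratio is 3:2, so n(CO2) = 5156 × 2/3 = 3438 mol.
Mass of CO2 = 3438 mol × 44.01 g/mol = 151300 g.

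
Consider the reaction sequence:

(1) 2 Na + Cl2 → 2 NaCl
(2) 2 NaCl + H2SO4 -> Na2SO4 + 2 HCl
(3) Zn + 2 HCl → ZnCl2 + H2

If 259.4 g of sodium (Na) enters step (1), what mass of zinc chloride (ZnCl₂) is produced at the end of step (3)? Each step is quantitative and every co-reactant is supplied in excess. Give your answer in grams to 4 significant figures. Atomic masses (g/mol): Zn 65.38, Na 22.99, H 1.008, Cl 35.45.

768.8 g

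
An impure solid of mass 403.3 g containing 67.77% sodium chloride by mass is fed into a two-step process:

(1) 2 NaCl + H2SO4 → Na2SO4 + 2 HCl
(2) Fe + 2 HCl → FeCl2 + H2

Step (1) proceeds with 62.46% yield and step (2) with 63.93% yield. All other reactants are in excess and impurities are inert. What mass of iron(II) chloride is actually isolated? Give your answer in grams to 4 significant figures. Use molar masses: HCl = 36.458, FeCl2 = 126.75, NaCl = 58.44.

Pure NaCl = 403.3 × 0.6777 = 273.32 g.
n(NaCl) = 273.32 / 58.44 = 4.6769 mol.
Step 1 (NaCl:HCl = 2:2): theoretical n(HCl) = 4.6769 mol; at 62.46% yield, n(HCl) = 2.9212 mol.
Step 2 (HCl:FeCl2 = 2:1): theoretical n(FeCl2) = 1.4606 mol, so theoretical mass = 1.4606 × 126.75 = 185.13 g.
At 63.93% yield, actual mass of FeCl2 = 185.13 × 0.6393 = 118.35 g.

118.4 g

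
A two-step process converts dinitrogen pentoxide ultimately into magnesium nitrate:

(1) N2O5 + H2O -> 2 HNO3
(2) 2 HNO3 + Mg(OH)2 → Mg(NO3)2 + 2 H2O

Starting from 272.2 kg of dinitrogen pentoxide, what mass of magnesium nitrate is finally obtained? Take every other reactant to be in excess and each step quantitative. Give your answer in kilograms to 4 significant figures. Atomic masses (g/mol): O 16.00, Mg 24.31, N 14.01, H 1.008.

M(N2O5) = 2(14.01) + 5(16.00) = 108.02 g/mol.
M(Mg(NO3)2) = 24.31 + 2(14.01) + 6(16.00) = 148.33 g/mol.
272.2 kg = 272200 g.
n(N2O5) = 272200 / 108.02 = 2519.9 mol.
Step 1 gives a 1:2 ratio of N2O5 to HNO3, so n(HNO3) = 5039.8 mol.
In step 2 the HNO3:Mg(NO3)2 ratio is 2:1, so n(Mg(NO3)2) = 2519.9 mol.
Mass of Mg(NO3)2 = 2519.9 × 148.33 = 373780 g = 373.8 kg.

373.8 kg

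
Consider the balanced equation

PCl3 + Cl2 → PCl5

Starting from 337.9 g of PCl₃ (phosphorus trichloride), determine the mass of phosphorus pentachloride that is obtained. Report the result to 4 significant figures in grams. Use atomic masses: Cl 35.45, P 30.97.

512.4 g

M(PCl3) = 30.97 + 3(35.45) = 137.32 g/mol.
M(PCl5) = 30.97 + 5(35.45) = 208.22 g/mol.
n(PCl3) = 337.90 g / 137.32 g/mol = 2.4607 mol.
From the equation the PCl3:PCl5 mole ratio is 1:1, so n(PCl5) = 2.4607 × 1/1 = 2.4607 mol.
Mass of PCl5 = 2.4607 mol × 208.22 g/mol = 512.36 g.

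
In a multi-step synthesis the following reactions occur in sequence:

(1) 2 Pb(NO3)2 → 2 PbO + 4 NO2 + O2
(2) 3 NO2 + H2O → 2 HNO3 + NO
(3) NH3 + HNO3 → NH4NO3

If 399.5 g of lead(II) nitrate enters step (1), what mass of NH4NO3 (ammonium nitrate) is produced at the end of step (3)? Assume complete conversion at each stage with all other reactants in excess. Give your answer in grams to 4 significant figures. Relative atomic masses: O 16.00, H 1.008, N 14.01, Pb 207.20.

M(Pb(NO3)2) = 207.20 + 2(14.01) + 6(16.00) = 331.22 g/mol.
M(NH4NO3) = 2(14.01) + 4(1.008) + 3(16.00) = 80.052 g/mol.
n(Pb(NO3)2) = 399.5 / 331.22 = 1.2061 mol.
Reaction (1): Pb(NO3)2→NO2 ratio 2:4 ⇒ n(NO2) = 2.4123 mol.
Reaction (2): NO2→HNO3 ratio 3:2 ⇒ n(HNO3) = 1.6082 mol.
Reaction (3): HNO3→NH4NO3 ratio 1:1 ⇒ n(NH4NO3) = 1.6082 mol.
Mass of NH4NO3 = 1.6082 × 80.052 = 128.74 g.

128.7 g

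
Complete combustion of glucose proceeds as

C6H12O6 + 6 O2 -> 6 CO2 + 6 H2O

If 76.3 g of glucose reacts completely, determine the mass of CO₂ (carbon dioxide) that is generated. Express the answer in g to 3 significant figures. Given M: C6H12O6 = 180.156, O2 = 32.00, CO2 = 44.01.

112 g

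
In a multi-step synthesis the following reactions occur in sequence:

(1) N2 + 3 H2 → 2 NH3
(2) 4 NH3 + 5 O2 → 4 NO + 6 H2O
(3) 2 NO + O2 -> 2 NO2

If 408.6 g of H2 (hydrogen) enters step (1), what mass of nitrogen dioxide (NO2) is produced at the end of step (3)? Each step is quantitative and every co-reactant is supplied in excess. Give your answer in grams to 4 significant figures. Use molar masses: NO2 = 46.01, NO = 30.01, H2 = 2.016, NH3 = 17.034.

6217 g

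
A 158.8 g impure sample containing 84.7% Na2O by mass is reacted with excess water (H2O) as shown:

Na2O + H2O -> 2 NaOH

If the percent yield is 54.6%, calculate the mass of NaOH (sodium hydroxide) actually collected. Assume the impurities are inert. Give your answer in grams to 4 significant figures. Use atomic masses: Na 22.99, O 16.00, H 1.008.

Pure Na2O available = 158.8 g × 0.847 = 134.50 g.
M(Na2O) = 2(22.99) + 16.00 = 61.98 g/mol.
M(NaOH) = 22.99 + 16.00 + 1.008 = 39.998 g/mol.
n(Na2O) = 134.50 g / 61.98 g/mol = 2.1701 mol.
From the equation the Na2O:NaOH mole ratio is 1:2, so n(NaOH) = 2.1701 × 2/1 = 4.3402 mol.
Mass of NaOH = 4.3402 mol × 39.998 g/mol = 173.60 g.
Actual mass collected = 173.60 g × 0.546 = 94.786 g.

94.79 g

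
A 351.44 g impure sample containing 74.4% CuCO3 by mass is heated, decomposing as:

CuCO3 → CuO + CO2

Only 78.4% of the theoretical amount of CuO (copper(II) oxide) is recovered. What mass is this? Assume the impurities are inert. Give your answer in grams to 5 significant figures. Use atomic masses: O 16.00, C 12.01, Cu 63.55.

Pure CuCO3 available = 351.44 g × 0.744 = 261.471 g.
M(CuCO3) = 63.55 + 12.01 + 3(16.00) = 123.56 g/mol.
M(CuO) = 63.55 + 16.00 = 79.55 g/mol.
n(CuCO3) = 261.471 g / 123.56 g/mol = 2.11615 mol.
From the equation the CuCO3:CuO mole ratio is 1:1, so n(CuO) = 2.11615 × 1/1 = 2.11615 mol.
Mass of CuO = 2.11615 mol × 79.55 g/mol = 168.340 g.
Actual mass collected = 168.340 g × 0.784 = 131.978 g.

131.98 g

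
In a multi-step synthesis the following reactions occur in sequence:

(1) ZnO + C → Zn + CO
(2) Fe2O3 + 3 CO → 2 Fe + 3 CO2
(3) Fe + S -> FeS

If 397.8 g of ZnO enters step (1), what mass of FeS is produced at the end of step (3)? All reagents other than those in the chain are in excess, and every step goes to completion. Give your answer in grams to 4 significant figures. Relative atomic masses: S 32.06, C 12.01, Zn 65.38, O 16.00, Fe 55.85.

286.5 g

M(ZnO) = 65.38 + 16.00 = 81.38 g/mol.
M(FeS) = 55.85 + 32.06 = 87.91 g/mol.
n(ZnO) = 397.8 / 81.38 = 4.8882 mol.
Reaction (1): ZnO→CO ratio 1:1 ⇒ n(CO) = 4.8882 mol.
Reaction (2): CO→Fe ratio 3:2 ⇒ n(Fe) = 3.2588 mol.
Reaction (3): Fe→FeS ratio 1:1 ⇒ n(FeS) = 3.2588 mol.
Mass of FeS = 3.2588 × 87.91 = 286.48 g.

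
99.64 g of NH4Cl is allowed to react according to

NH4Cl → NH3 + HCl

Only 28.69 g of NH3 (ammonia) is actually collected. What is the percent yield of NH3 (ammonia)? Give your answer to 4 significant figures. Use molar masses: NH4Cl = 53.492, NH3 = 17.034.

90.42 %

n(NH4Cl) = 99.640 g / 53.492 g/mol = 1.8627 mol.
From the equation the NH4Cl:NH3 mole ratio is 1:1, so n(NH3) = 1.8627 × 1/1 = 1.8627 mol.
Mass of NH3 = 1.8627 mol × 17.034 g/mol = 31.729 g.
This is the theoretical yield. Percent yield = 28.69 g / 31.729 g × 100% = 90.421%.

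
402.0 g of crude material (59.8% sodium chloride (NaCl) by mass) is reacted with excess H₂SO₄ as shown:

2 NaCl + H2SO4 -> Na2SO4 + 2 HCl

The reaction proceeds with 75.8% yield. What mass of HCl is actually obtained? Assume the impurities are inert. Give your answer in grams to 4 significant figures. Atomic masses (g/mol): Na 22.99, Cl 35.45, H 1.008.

Pure NaCl available = 402.0 g × 0.598 = 240.40 g.
M(NaCl) = 22.99 + 35.45 = 58.44 g/mol.
M(HCl) = 1.008 + 35.45 = 36.458 g/mol.
n(NaCl) = 240.40 g / 58.44 g/mol = 4.1136 mol.
From the equation the NaCl:HCl mole ratio is 2:2, so n(HCl) = 4.1136 × 2/2 = 4.1136 mol.
Mass of HCl = 4.1136 mol × 36.458 g/mol = 149.97 g.
Actual mass collected = 149.97 g × 0.758 = 113.68 g.

113.7 g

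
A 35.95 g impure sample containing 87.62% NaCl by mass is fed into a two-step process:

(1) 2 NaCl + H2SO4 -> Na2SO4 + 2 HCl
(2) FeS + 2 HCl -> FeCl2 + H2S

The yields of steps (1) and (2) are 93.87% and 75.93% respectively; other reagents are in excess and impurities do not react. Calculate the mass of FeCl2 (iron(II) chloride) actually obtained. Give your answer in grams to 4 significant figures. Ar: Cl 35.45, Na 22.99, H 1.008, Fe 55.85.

24.35 g

Pure NaCl = 35.95 × 0.8762 = 31.499 g.
M(NaCl) = 22.99 + 35.45 = 58.44 g/mol.
M(FeCl2) = 55.85 + 2(35.45) = 126.75 g/mol.
n(NaCl) = 31.499 / 58.44 = 0.53900 mol.
Step 1 (NaCl:HCl = 2:2): theoretical n(HCl) = 0.53900 mol; at 93.87% yield, n(HCl) = 0.50596 mol.
Step 2 (HCl:FeCl2 = 2:1): theoretical n(FeCl2) = 0.25298 mol, so theoretical mass = 0.25298 × 126.75 = 32.065 g.
At 75.93% yield, actual mass of FeCl2 = 32.065 × 0.7593 = 24.347 g.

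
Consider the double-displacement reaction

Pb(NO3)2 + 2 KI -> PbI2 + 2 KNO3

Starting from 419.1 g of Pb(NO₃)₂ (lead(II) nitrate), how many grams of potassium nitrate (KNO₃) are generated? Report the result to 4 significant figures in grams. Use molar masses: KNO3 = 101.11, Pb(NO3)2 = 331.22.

n(Pb(NO3)2) = 419.10 g / 331.22 g/mol = 1.2653 mol.
From the equation the Pb(NO3)2:KNO3 mole ratio is 1:2, so n(KNO3) = 1.2653 × 2/1 = 2.5306 mol.
Mass of KNO3 = 2.5306 mol × 101.11 g/mol = 255.87 g.

255.9 g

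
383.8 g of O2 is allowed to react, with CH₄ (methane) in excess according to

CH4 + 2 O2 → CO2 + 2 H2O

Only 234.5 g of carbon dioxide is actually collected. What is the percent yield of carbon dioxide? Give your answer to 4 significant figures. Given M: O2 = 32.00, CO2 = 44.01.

88.85 %

n(O2) = 383.80 g / 32.00 g/mol = 11.994 mol.
From the equation the O2:CO2 mole ratio is 2:1, so n(CO2) = 11.994 × 1/2 = 5.9969 mol.
Mass of CO2 = 5.9969 mol × 44.01 g/mol = 263.92 g.
This is the theoretical yield. Percent yield = 234.5 g / 263.92 g × 100% = 88.852%.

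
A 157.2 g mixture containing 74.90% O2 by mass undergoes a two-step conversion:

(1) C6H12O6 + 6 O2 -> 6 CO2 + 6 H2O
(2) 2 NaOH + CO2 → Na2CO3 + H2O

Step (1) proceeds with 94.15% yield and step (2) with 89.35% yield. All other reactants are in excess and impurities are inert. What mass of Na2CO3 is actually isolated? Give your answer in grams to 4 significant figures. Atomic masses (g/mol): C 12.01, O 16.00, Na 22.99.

328.1 g

Pure O2 = 157.2 × 0.7490 = 117.74 g.
M(O2) = 2(16.00) = 32.00 g/mol.
M(Na2CO3) = 2(22.99) + 12.01 + 3(16.00) = 105.99 g/mol.
n(O2) = 117.74 / 32.00 = 3.6795 mol.
Step 1 (O2:CO2 = 6:6): theoretical n(CO2) = 3.6795 mol; at 94.15% yield, n(CO2) = 3.4642 mol.
Step 2 (CO2:Na2CO3 = 1:1): theoretical n(Na2CO3) = 3.4642 mol, so theoretical mass = 3.4642 × 105.99 = 367.17 g.
At 89.35% yield, actual mass of Na2CO3 = 367.17 × 0.8935 = 328.07 g.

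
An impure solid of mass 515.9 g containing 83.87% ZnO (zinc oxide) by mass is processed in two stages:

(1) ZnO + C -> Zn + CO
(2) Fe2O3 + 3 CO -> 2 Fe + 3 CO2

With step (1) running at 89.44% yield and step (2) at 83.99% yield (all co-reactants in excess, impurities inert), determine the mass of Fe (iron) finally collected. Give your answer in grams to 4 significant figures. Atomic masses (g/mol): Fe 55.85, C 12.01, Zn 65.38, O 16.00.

Pure ZnO = 515.9 × 0.8387 = 432.69 g.
M(ZnO) = 65.38 + 16.00 = 81.38 g/mol.
M(Fe) = 55.85 g/mol.
n(ZnO) = 432.69 / 81.38 = 5.3169 mol.
Step 1 (ZnO:CO = 1:1): theoretical n(CO) = 5.3169 mol; at 89.44% yield, n(CO) = 4.7554 mol.
Step 2 (CO:Fe = 3:2): theoretical n(Fe) = 3.1703 mol, so theoretical mass = 3.1703 × 55.85 = 177.06 g.
At 83.99% yield, actual mass of Fe = 177.06 × 0.8399 = 148.71 g.

148.7 g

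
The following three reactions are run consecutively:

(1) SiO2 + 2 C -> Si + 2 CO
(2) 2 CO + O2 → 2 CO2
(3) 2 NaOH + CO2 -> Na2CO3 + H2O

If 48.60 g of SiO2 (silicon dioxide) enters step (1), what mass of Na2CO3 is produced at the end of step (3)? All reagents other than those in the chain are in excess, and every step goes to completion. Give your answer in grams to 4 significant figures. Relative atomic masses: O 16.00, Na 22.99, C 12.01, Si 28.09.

171.4 g

M(SiO2) = 28.09 + 2(16.00) = 60.09 g/mol.
M(Na2CO3) = 2(22.99) + 12.01 + 3(16.00) = 105.99 g/mol.
n(SiO2) = 48.60 / 60.09 = 0.80879 mol.
Reaction (1): SiO2→CO ratio 1:2 ⇒ n(CO) = 1.6176 mol.
Reaction (2): CO→CO2 ratio 2:2 ⇒ n(CO2) = 1.6176 mol.
Reaction (3): CO2→Na2CO3 ratio 1:1 ⇒ n(Na2CO3) = 1.6176 mol.
Mass of Na2CO3 = 1.6176 × 105.99 = 171.45 g.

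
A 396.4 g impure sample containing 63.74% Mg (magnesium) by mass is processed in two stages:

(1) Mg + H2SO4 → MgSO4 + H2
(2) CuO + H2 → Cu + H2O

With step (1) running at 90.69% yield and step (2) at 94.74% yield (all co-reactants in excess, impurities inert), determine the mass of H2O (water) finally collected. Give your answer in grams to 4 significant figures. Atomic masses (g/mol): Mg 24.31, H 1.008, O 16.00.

160.9 g

Pure Mg = 396.4 × 0.6374 = 252.67 g.
M(Mg) = 24.31 g/mol.
M(H2O) = 2(1.008) + 16.00 = 18.016 g/mol.
n(Mg) = 252.67 / 24.31 = 10.393 mol.
Step 1 (Mg:H2 = 1:1): theoretical n(H2) = 10.393 mol; at 90.69% yield, n(H2) = 9.4258 mol.
Step 2 (H2:H2O = 1:1): theoretical n(H2O) = 9.4258 mol, so theoretical mass = 9.4258 × 18.016 = 169.82 g.
At 94.74% yield, actual mass of H2O = 169.82 × 0.9474 = 160.88 g.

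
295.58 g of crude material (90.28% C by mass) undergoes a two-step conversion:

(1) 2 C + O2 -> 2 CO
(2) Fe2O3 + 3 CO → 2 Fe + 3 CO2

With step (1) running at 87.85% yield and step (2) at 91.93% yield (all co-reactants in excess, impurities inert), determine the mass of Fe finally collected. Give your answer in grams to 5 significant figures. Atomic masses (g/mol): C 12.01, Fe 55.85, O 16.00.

668.12 g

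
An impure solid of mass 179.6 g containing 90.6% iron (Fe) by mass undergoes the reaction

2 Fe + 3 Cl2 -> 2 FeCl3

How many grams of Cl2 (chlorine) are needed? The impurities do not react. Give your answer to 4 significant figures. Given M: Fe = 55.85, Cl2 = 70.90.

Mass of pure Fe = 179.6 g × 0.906 = 162.72 g.
n(Fe) = 162.72 g / 55.85 g/mol = 2.9135 mol.
From the equation the Fe:Cl2 mole ratio is 2:3, so n(Cl2) = 2.9135 × 3/2 = 4.3702 mol.
Mass of Cl2 = 4.3702 mol × 70.90 g/mol = 309.85 g.

309.8 g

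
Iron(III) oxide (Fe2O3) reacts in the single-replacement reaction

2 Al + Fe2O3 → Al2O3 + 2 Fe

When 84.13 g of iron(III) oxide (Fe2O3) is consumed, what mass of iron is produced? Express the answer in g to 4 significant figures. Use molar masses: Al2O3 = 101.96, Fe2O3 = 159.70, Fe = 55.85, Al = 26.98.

58.84 g

n(Fe2O3) = 84.130 g / 159.70 g/mol = 0.52680 mol.
From the equation the Fe2O3:Fe mole ratio is 1:2, so n(Fe) = 0.52680 × 2/1 = 1.0536 mol.
Mass of Fe = 1.0536 mol × 55.85 g/mol = 58.844 g.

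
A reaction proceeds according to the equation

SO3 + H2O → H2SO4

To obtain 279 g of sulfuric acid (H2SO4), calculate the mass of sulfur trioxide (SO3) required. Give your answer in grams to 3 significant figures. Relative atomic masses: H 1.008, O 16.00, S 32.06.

M(H2SO4) = 2(1.008) + 32.06 + 4(16.00) = 98.076 g/mol.
M(SO3) = 32.06 + 3(16.00) = 80.06 g/mol.
n(H2SO4) = 279.0 g / 98.076 g/mol = 2.845 mol.
From the equation the H2SO4:SO3 mole ratio is 1:1, so n(SO3) = 2.845 × 1/1 = 2.845 mol.
Mass of SO3 = 2.845 mol × 80.06 g/mol = 227.7 g.

228 g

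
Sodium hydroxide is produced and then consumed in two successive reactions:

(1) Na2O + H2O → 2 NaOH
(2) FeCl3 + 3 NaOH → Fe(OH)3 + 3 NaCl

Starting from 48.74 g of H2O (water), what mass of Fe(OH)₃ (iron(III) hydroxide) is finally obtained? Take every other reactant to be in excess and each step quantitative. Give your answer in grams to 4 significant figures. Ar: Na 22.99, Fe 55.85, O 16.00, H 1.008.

M(H2O) = 2(1.008) + 16.00 = 18.016 g/mol.
M(Fe(OH)3) = 55.85 + 3(16.00) + 3(1.008) = 106.874 g/mol.
n(H2O) = 48.740 / 18.016 = 2.7054 mol.
Step 1 gives a 1:2 ratio of H2O to NaOH, so n(NaOH) = 5.4107 mol.
In step 2 the NaOH:Fe(OH)3 ratio is 3:1, so n(Fe(OH)3) = 1.8036 mol.
Mass of Fe(OH)3 = 1.8036 × 106.874 = 192.76 g.

192.8 g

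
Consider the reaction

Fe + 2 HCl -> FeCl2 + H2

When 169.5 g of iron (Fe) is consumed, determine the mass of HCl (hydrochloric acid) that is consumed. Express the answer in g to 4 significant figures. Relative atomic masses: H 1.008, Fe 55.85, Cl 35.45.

M(Fe) = 55.85 g/mol.
M(HCl) = 1.008 + 35.45 = 36.458 g/mol.
n(Fe) = 169.50 g / 55.85 g/mol = 3.0349 mol.
From the equation the Fe:HCl mole ratio is 1:2, so n(HCl) = 3.0349 × 2/1 = 6.0698 mol.
Mass of HCl = 6.0698 mol × 36.458 g/mol = 221.29 g.

221.3 g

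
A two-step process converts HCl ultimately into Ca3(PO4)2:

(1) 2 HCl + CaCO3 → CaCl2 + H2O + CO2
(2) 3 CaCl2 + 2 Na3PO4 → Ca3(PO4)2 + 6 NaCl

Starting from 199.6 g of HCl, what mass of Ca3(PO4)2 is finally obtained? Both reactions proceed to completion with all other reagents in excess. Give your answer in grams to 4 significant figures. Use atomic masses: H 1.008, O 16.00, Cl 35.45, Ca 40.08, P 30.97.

M(HCl) = 1.008 + 35.45 = 36.458 g/mol.
M(Ca3(PO4)2) = 3(40.08) + 2(30.97) + 8(16.00) = 310.18 g/mol.
n(HCl) = 199.60 / 36.458 = 5.4748 mol.
Step 1 gives a 2:1 ratio of HCl to CaCl2, so n(CaCl2) = 2.7374 mol.
In step 2 the CaCl2:Ca3(PO4)2 ratio is 3:1, so n(Ca3(PO4)2) = 0.91247 mol.
Mass of Ca3(PO4)2 = 0.91247 × 310.18 = 283.03 g.

283.0 g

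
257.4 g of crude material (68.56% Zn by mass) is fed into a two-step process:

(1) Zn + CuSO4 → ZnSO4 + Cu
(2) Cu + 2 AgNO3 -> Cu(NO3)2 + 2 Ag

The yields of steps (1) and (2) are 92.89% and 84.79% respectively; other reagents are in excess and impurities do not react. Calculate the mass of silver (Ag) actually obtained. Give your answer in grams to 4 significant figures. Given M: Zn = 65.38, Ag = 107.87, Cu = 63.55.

458.6 g

Pure Zn = 257.4 × 0.6856 = 176.47 g.
n(Zn) = 176.47 / 65.38 = 2.6992 mol.
Step 1 (Zn:Cu = 1:1): theoretical n(Cu) = 2.6992 mol; at 92.89% yield, n(Cu) = 2.5073 mol.
Step 2 (Cu:Ag = 1:2): theoretical n(Ag) = 5.0146 mol, so theoretical mass = 5.0146 × 107.87 = 540.92 g.
At 84.79% yield, actual mass of Ag = 540.92 × 0.8479 = 458.65 g.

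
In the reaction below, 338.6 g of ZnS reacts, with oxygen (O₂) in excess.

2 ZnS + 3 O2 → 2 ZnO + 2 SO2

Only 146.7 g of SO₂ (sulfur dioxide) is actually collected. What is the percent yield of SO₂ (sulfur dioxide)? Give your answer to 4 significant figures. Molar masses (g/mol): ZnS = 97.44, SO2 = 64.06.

65.90 %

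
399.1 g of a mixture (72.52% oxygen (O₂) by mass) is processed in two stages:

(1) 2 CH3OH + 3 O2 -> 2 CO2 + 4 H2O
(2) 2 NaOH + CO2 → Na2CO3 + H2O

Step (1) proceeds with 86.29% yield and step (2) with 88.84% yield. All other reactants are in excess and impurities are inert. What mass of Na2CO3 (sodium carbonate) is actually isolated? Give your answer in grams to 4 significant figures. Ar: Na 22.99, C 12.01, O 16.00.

489.9 g

Pure O2 = 399.1 × 0.7252 = 289.43 g.
M(O2) = 2(16.00) = 32.00 g/mol.
M(Na2CO3) = 2(22.99) + 12.01 + 3(16.00) = 105.99 g/mol.
n(O2) = 289.43 / 32.00 = 9.0446 mol.
Step 1 (O2:CO2 = 3:2): theoretical n(CO2) = 6.0297 mol; at 86.29% yield, n(CO2) = 5.2031 mol.
Step 2 (CO2:Na2CO3 = 1:1): theoretical n(Na2CO3) = 5.2031 mol, so theoretical mass = 5.2031 × 105.99 = 551.47 g.
At 88.84% yield, actual mass of Na2CO3 = 551.47 × 0.8884 = 489.93 g.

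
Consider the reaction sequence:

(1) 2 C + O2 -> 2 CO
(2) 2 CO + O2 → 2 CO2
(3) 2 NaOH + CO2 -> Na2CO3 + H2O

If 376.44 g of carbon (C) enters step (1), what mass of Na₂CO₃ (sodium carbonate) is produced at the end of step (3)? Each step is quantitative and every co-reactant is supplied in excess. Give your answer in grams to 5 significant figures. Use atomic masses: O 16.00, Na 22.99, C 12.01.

M(C) = 12.01 g/mol.
M(Na2CO3) = 2(22.99) + 12.01 + 3(16.00) = 105.99 g/mol.
n(C) = 376.44 / 12.01 = 31.3439 mol.
Reaction (1): C→CO ratio 2:2 ⇒ n(CO) = 31.3439 mol.
Reaction (2): CO→CO2 ratio 2:2 ⇒ n(CO2) = 31.3439 mol.
Reaction (3): CO2→Na2CO3 ratio 1:1 ⇒ n(Na2CO3) = 31.3439 mol.
Mass of Na2CO3 = 31.3439 × 105.99 = 3322.14 g.

3322.1 g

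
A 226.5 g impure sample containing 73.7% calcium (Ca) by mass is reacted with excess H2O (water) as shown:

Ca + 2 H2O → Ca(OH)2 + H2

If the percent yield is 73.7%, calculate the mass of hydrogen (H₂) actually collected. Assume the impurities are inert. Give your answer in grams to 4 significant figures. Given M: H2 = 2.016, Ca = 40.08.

6.188 g

Pure Ca available = 226.5 g × 0.737 = 166.93 g.
n(Ca) = 166.93 g / 40.08 g/mol = 4.1649 mol.
From the equation the Ca:H2 mole ratio is 1:1, so n(H2) = 4.1649 × 1/1 = 4.1649 mol.
Mass of H2 = 4.1649 mol × 2.016 g/mol = 8.3965 g.
Actual mass collected = 8.3965 g × 0.737 = 6.1882 g.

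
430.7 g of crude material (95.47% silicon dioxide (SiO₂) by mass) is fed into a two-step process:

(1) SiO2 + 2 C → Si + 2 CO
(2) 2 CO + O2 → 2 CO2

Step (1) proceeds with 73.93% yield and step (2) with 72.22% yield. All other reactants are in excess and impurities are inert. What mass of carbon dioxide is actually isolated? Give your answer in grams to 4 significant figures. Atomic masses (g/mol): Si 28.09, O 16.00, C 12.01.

Pure SiO2 = 430.7 × 0.9547 = 411.19 g.
M(SiO2) = 28.09 + 2(16.00) = 60.09 g/mol.
M(CO2) = 12.01 + 2(16.00) = 44.01 g/mol.
n(SiO2) = 411.19 / 60.09 = 6.8429 mol.
Step 1 (SiO2:CO = 1:2): theoretical n(CO) = 13.686 mol; at 73.93% yield, n(CO) = 10.118 mol.
Step 2 (CO:CO2 = 2:2): theoretical n(CO2) = 10.118 mol, so theoretical mass = 10.118 × 44.01 = 445.29 g.
At 72.22% yield, actual mass of CO2 = 445.29 × 0.7222 = 321.59 g.

321.6 g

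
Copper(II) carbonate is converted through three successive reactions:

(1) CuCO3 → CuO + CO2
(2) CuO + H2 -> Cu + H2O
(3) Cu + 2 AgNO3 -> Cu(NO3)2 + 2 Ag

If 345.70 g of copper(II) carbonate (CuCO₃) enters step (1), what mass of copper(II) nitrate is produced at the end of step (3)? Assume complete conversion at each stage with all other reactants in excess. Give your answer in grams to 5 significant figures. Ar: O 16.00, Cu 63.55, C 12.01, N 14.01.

524.79 g

M(CuCO3) = 63.55 + 12.01 + 3(16.00) = 123.56 g/mol.
M(Cu(NO3)2) = 63.55 + 2(14.01) + 6(16.00) = 187.57 g/mol.
n(CuCO3) = 345.70 / 123.56 = 2.79783 mol.
Reaction (1): CuCO3→CuO ratio 1:1 ⇒ n(CuO) = 2.79783 mol.
Reaction (2): CuO→Cu ratio 1:1 ⇒ n(Cu) = 2.79783 mol.
Reaction (3): Cu→Cu(NO3)2 ratio 1:1 ⇒ n(Cu(NO3)2) = 2.79783 mol.
Mass of Cu(NO3)2 = 2.79783 × 187.57 = 524.789 g.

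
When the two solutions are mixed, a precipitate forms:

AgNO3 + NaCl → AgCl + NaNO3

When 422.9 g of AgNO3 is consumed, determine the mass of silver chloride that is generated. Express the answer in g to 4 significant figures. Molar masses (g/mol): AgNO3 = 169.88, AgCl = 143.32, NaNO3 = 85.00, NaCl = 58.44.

356.8 g

n(AgNO3) = 422.90 g / 169.88 g/mol = 2.4894 mol.
From the equation the AgNO3:AgCl mole ratio is 1:1, so n(AgCl) = 2.4894 × 1/1 = 2.4894 mol.
Mass of AgCl = 2.4894 mol × 143.32 g/mol = 356.78 g.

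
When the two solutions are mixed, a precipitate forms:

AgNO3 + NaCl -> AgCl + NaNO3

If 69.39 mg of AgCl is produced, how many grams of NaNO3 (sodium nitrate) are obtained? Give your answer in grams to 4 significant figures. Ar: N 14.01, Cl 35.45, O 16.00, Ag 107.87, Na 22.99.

M(AgCl) = 107.87 + 35.45 = 143.32 g/mol.
M(NaNO3) = 22.99 + 14.01 + 3(16.00) = 85.00 g/mol.
Convert: 69.39 mg = 0.069390 g.
n(AgCl) = 0.069390 g / 143.32 g/mol = 0.00048416 mol.
From the equation the AgCl:NaNO3 mole ratio is 1:1, so n(NaNO3) = 0.00048416 × 1/1 = 0.00048416 mol.
Mass of NaNO3 = 0.00048416 mol × 85.00 g/mol = 0.041154 g.

0.04115 g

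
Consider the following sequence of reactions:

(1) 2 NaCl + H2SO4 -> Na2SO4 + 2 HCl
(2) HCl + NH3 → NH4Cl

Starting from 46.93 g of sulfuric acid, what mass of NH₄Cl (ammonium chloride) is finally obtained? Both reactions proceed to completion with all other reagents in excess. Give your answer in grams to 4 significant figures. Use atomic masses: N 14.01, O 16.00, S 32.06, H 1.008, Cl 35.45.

51.19 g

M(H2SO4) = 2(1.008) + 32.06 + 4(16.00) = 98.076 g/mol.
M(NH4Cl) = 14.01 + 4(1.008) + 35.45 = 53.492 g/mol.
n(H2SO4) = 46.930 / 98.076 = 0.47851 mol.
Step 1 gives a 1:2 ratio of H2SO4 to HCl, so n(HCl) = 0.95701 mol.
In step 2 the HCl:NH4Cl ratio is 1:1, so n(NH4Cl) = 0.95701 mol.
Mass of NH4Cl = 0.95701 × 53.492 = 51.193 g.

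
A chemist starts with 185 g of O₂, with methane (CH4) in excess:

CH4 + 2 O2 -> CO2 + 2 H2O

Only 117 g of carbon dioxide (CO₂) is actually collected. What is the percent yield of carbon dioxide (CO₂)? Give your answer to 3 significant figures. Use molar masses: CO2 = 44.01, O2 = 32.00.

n(O2) = 185.0 g / 32.00 g/mol = 5.781 mol.
From the equation the O2:CO2 mole ratio is 2:1, so n(CO2) = 5.781 × 1/2 = 2.891 mol.
Mass of CO2 = 2.891 mol × 44.01 g/mol = 127.2 g.
This is the theoretical yield. Percent yield = 117 g / 127.2 g × 100% = 91.97%.

92.0 %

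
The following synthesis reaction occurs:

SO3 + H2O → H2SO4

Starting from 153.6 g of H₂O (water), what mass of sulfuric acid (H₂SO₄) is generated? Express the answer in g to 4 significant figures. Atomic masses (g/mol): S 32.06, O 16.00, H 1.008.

M(H2O) = 2(1.008) + 16.00 = 18.016 g/mol.
M(H2SO4) = 2(1.008) + 32.06 + 4(16.00) = 98.076 g/mol.
n(H2O) = 153.60 g / 18.016 g/mol = 8.5258 mol.
From the equation the H2O:H2SO4 mole ratio is 1:1, so n(H2SO4) = 8.5258 × 1/1 = 8.5258 mol.
Mass of H2SO4 = 8.5258 mol × 98.076 g/mol = 836.17 g.

836.2 g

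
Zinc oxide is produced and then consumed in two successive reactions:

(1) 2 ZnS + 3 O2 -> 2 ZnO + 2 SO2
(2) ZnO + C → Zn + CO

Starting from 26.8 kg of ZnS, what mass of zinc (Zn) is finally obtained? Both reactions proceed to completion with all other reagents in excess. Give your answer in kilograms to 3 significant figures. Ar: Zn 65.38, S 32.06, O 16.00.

18.0 kg

M(ZnS) = 65.38 + 32.06 = 97.44 g/mol.
M(Zn) = 65.38 g/mol.
26.8 kg = 26800 g.
n(ZnS) = 26800 / 97.44 = 275.0 mol.
Step 1 gives a 2:2 ratio of ZnS to ZnO, so n(ZnO) = 275.0 mol.
In step 2 the ZnO:Zn ratio is 1:1, so n(Zn) = 275.0 mol.
Mass of Zn = 275.0 × 65.38 = 17980 g = 18.0 kg.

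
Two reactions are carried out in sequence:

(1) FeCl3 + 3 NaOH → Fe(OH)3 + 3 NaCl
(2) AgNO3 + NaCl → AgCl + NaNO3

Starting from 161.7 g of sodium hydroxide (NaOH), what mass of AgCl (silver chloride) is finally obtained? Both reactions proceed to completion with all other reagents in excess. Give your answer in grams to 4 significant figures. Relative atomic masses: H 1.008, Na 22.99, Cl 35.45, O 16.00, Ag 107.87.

579.4 g

M(NaOH) = 22.99 + 16.00 + 1.008 = 39.998 g/mol.
M(AgCl) = 107.87 + 35.45 = 143.32 g/mol.
n(NaOH) = 161.70 / 39.998 = 4.0427 mol.
Step 1 gives a 3:3 ratio of NaOH to NaCl, so n(NaCl) = 4.0427 mol.
In step 2 the NaCl:AgCl ratio is 1:1, so n(AgCl) = 4.0427 mol.
Mass of AgCl = 4.0427 × 143.32 = 579.40 g.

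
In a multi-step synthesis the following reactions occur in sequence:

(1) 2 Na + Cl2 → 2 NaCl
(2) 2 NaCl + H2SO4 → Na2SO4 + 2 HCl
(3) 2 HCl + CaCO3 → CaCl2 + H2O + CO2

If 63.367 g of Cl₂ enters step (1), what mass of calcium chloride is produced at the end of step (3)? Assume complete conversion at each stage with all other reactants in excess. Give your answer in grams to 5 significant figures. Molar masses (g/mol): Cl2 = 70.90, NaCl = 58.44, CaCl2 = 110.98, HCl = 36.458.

99.189 g

n(Cl2) = 63.367 / 70.90 = 0.893752 mol.
Reaction (1): Cl2→NaCl ratio 1:2 ⇒ n(NaCl) = 1.78750 mol.
Reaction (2): NaCl→HCl ratio 2:2 ⇒ n(HCl) = 1.78750 mol.
Reaction (3): HCl→CaCl2 ratio 2:1 ⇒ n(CaCl2) = 0.893752 mol.
Mass of CaCl2 = 0.893752 × 110.98 = 99.1886 g.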